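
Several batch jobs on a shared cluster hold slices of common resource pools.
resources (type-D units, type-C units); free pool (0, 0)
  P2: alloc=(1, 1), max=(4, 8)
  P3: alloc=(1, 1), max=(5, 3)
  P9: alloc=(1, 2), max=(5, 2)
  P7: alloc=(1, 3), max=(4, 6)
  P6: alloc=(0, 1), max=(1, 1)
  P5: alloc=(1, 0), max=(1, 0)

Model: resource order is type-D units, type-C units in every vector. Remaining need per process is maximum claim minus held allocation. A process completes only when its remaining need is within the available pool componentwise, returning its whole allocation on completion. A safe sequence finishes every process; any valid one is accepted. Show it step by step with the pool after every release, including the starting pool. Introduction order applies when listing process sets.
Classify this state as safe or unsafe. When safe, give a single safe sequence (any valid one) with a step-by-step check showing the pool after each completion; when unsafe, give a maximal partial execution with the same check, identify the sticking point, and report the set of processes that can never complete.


UNSAFE — no complete ordering exists.
Key observation: the pool after P5, P6 is (1, 1); every surviving request exceeds it in type-D units, so progress ends there.
The run P5, P6 cannot be extended any further. Walking it through:
  pool = (0, 0)
  run P5 (needs (0, 0), free (0, 0)); after release of (1, 0) the pool is (1, 0)
  run P6 (needs (1, 0), free (1, 0)); after release of (0, 1) the pool is (1, 1)
  blocked: P2 wants (3, 7), pool (1, 1) — not enough type-D units and type-C units
  blocked: P3 wants (4, 2), pool (1, 1) — not enough type-D units and type-C units
  blocked: P9 wants (4, 0), pool (1, 1) — not enough type-D units
  blocked: P7 wants (3, 3), pool (1, 1) — not enough type-D units and type-C units
Never able to finish: P2, P3, P9 and P7.


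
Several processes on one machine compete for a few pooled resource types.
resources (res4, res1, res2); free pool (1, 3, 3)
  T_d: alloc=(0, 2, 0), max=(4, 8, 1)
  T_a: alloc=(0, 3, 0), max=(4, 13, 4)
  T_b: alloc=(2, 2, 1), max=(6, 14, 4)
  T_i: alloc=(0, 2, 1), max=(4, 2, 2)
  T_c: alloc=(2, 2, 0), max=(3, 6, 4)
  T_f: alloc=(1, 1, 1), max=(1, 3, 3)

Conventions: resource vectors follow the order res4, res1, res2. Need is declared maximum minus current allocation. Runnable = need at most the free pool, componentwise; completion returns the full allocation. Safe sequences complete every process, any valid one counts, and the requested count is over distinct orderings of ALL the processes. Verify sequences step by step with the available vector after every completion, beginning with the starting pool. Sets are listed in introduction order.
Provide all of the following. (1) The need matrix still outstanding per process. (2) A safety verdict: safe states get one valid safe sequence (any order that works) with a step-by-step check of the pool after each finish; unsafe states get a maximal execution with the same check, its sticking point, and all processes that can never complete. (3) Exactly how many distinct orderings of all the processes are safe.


(1) Outstanding need per process (order res4, res1, res2):
  T_d: (4, 6, 1)
  T_a: (4, 10, 4)
  T_b: (4, 12, 3)
  T_i: (4, 0, 1)
  T_c: (1, 4, 4)
  T_f: (0, 2, 2)
(2) The state is SAFE; one workable sequence: T_f, T_c, T_i, T_d, T_a, T_b.
Key observation: the order's first zero-slack moment is T_c ((1, 4, 4) needed, (2, 4, 4) free — a requested resource with nothing to spare).
Walking it through:
  pool = (1, 3, 3)
  run T_f (needs (0, 2, 2), free (1, 3, 3)); after release of (1, 1, 1) the pool is (2, 4, 4)
  run T_c (needs (1, 4, 4), free (2, 4, 4)); after release of (2, 2, 0) the pool is (4, 6, 4)
  run T_i (needs (4, 0, 1), free (4, 6, 4)); after release of (0, 2, 1) the pool is (4, 8, 5)
  run T_d (needs (4, 6, 1), free (4, 8, 5)); after release of (0, 2, 0) the pool is (4, 10, 5)
  run T_a (needs (4, 10, 4), free (4, 10, 5)); after release of (0, 3, 0) the pool is (4, 13, 5)
  run T_b (needs (4, 12, 3), free (4, 13, 5)); after release of (2, 2, 1) the pool is (6, 15, 6)
(3) Exactly 2 of the possible complete orderings are safe sequences.


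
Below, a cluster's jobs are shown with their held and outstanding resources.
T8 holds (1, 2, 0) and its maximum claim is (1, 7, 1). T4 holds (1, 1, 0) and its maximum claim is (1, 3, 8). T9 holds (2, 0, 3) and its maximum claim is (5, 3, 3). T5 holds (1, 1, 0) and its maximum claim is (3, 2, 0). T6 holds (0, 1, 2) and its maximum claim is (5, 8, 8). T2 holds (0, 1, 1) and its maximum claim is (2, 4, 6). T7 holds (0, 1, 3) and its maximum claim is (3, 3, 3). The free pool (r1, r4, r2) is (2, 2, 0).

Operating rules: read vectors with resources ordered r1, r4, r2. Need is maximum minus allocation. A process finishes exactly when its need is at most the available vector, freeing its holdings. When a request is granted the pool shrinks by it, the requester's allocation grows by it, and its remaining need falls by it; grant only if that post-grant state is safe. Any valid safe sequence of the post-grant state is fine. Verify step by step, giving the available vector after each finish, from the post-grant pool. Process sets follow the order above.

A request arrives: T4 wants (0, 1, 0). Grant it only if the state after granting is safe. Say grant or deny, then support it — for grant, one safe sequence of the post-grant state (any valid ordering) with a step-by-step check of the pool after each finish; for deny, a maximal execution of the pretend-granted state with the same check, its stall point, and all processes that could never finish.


DENY: after the grant no complete ordering would exist.
Key observation: after T5, T7, T9, T2 the pool peaks at (5, 4, 7), and each blocked process is short somewhere: T8 on r4; T4 on r2; T6 on r4.
On the post-grant state, T5, T7, T9, T2 is a maximal run — nothing extends it. Walking it through:
  pool = (2, 1, 0)
  T5 needs (2, 1, 0) <= (2, 1, 0) -> finishes; pool += (1, 1, 0) = (3, 2, 0)
  T7 needs (3, 2, 0) <= (3, 2, 0) -> finishes; pool += (0, 1, 3) = (3, 3, 3)
  T9 needs (3, 3, 0) <= (3, 3, 3) -> finishes; pool += (2, 0, 3) = (5, 3, 6)
  T2 needs (2, 3, 5) <= (5, 3, 6) -> finishes; pool += (0, 1, 1) = (5, 4, 7)
  T8 cannot run: need (0, 5, 1) vs free (5, 4, 7) (insufficient r4)
  T4 cannot run: need (0, 1, 8) vs free (5, 4, 7) (insufficient r2)
  T6 cannot run: need (5, 7, 6) vs free (5, 4, 7) (insufficient r4)
Had the request been granted, T8, T4 and T6 could never finish.


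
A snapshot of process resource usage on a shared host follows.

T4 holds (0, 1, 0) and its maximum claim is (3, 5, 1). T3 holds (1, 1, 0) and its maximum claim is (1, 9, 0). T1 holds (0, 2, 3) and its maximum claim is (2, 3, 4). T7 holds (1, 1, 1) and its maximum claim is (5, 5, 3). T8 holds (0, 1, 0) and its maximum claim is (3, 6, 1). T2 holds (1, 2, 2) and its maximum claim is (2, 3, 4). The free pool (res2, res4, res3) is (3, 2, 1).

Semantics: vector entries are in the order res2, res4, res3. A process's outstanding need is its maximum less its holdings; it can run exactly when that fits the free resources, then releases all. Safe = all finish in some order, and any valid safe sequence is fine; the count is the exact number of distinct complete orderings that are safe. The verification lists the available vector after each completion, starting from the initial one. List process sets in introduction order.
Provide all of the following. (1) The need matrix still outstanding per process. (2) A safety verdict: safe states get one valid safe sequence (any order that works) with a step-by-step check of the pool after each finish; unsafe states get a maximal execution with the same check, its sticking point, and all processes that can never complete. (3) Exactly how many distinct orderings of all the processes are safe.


(1) Remaining need (order res2, res4, res3):
  T4: (3, 4, 1)
  T3: (0, 8, 0)
  T1: (2, 1, 1)
  T7: (4, 4, 2)
  T8: (3, 5, 1)
  T2: (1, 1, 2)
(2) SAFE. One safe sequence: T1, T2, T7, T8, T4, T3.
Key observation: the first exact fit in this order is T1 — it needs (2, 1, 1) with (3, 2, 1) free, meeting a requested resource to the last unit.
Check, step by step:
  pool = (3, 2, 1)
  T1: need (2, 1, 1) fits (3, 2, 1); releases (0, 2, 3), pool now (3, 4, 4)
  T2: need (1, 1, 2) fits (3, 4, 4); releases (1, 2, 2), pool now (4, 6, 6)
  T7: need (4, 4, 2) fits (4, 6, 6); releases (1, 1, 1), pool now (5, 7, 7)
  T8: need (3, 5, 1) fits (5, 7, 7); releases (0, 1, 0), pool now (5, 8, 7)
  T4: need (3, 4, 1) fits (5, 8, 7); releases (0, 1, 0), pool now (5, 9, 7)
  T3: need (0, 8, 0) fits (5, 9, 7); releases (1, 1, 0), pool now (6, 10, 7)
(3) The exact count: 18 of the possible complete orderings are safe sequences.


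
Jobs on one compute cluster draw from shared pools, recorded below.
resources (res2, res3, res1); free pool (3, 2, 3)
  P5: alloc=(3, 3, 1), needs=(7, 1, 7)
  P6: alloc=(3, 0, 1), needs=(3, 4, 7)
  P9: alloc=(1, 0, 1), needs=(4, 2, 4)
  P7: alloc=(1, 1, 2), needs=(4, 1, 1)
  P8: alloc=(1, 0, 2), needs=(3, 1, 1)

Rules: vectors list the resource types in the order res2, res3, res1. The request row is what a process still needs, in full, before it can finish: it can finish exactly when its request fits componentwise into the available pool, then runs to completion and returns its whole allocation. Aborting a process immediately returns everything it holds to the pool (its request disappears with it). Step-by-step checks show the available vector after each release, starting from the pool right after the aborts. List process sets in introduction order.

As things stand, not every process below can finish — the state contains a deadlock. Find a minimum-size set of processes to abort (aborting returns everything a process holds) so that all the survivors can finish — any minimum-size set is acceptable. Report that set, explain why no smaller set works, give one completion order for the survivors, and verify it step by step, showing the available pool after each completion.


Abort P6.
Key observation: P5 had no path to completion before; after the abort of P6 ((3, 0, 1) returned), step 3 is where it fits.
No smaller set exists: with zero aborts the deadlock remains.
The survivors complete as P7, P8, P5, P9. Step-by-step check (starting from the post-abort pool):
  pool = (6, 2, 4)
  P7: need (4, 1, 1) fits (6, 2, 4); releases (1, 1, 2), pool now (7, 3, 6)
  P8: need (3, 1, 1) fits (7, 3, 6); releases (1, 0, 2), pool now (8, 3, 8)
  P5: need (7, 1, 7) fits (8, 3, 8); releases (3, 3, 1), pool now (11, 6, 9)
  P9: need (4, 2, 4) fits (11, 6, 9); releases (1, 0, 1), pool now (12, 6, 10)


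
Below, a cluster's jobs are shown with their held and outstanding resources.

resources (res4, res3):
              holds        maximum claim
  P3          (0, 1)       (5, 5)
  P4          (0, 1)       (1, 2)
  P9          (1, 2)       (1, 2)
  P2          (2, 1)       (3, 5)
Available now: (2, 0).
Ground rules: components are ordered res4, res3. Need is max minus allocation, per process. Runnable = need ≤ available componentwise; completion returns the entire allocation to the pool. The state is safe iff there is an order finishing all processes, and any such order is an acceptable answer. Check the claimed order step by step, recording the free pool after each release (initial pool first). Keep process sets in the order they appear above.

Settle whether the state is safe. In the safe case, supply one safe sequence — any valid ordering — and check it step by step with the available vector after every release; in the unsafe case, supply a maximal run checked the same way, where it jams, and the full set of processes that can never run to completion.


The state is UNSAFE.
Key observation: the wall is res3: completing P9, P4 brings the pool only to (3, 3), and all the rest need more.
The run P9, P4 cannot be extended any further. Verifying each step:
  pool = (2, 0)
  run P9 (needs (0, 0), free (2, 0)); after release of (1, 2) the pool is (3, 2)
  run P4 (needs (1, 1), free (3, 2)); after release of (0, 1) the pool is (3, 3)
  blocked: P3 wants (5, 4), pool (3, 3) — not enough res4 and res3
  blocked: P2 wants (1, 4), pool (3, 3) — not enough res3
Processes that can never finish: P3 and P2.


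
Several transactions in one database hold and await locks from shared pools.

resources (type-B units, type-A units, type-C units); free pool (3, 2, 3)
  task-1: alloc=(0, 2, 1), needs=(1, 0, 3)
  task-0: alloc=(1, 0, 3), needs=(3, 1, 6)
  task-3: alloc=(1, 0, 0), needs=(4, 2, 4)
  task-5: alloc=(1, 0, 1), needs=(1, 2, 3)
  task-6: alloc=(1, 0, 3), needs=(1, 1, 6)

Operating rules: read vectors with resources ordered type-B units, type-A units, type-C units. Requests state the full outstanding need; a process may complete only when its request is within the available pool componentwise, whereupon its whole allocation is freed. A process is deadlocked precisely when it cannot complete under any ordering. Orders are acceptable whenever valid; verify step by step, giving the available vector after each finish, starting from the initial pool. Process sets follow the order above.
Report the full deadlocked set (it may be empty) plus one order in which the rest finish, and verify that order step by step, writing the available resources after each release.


Deadlocked set: task-0 and task-6.
Key observation: the wall is type-C units: completing task-1, task-5, task-3 brings the pool only to (5, 4, 5), and all the rest need more.
A valid finishing order for the others: task-1, task-5, task-3. Step-by-step check:
  pool = (3, 2, 3)
  run task-1 (needs (1, 0, 3), free (3, 2, 3)); after release of (0, 2, 1) the pool is (3, 4, 4)
  run task-5 (needs (1, 2, 3), free (3, 4, 4)); after release of (1, 0, 1) the pool is (4, 4, 5)
  run task-3 (needs (4, 2, 4), free (4, 4, 5)); after release of (1, 0, 0) the pool is (5, 4, 5)
None of the blocked processes ever fits:
  task-0 cannot run: need (3, 1, 6) vs free (5, 4, 5) (insufficient type-C units)
  task-6 cannot run: need (1, 1, 6) vs free (5, 4, 5) (insufficient type-C units)


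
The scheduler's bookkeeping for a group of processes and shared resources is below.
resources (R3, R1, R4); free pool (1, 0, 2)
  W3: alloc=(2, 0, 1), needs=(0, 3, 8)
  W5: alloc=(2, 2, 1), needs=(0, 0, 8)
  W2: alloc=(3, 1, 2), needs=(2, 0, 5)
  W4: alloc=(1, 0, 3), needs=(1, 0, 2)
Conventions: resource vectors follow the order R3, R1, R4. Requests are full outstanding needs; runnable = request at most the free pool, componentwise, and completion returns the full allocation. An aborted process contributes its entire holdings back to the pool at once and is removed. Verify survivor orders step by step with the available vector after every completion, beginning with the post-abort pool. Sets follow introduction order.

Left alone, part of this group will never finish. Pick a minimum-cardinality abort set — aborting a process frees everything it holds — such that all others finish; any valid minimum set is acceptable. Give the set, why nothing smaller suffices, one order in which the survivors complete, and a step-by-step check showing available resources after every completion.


The answer: abort W5.
Key observation: the deadlocked W3 becomes finishable only because W5 released (2, 2, 1); it completes at step 3 below.
No smaller set exists: with zero aborts the deadlock remains.
The survivors complete as W4, W2, W3. Walking it through (starting from the post-abort pool):
  pool = (3, 2, 3)
  W4: need (1, 0, 2) fits (3, 2, 3); releases (1, 0, 3), pool now (4, 2, 6)
  W2: need (2, 0, 5) fits (4, 2, 6); releases (3, 1, 2), pool now (7, 3, 8)
  W3: need (0, 3, 8) fits (7, 3, 8); releases (2, 0, 1), pool now (9, 3, 9)


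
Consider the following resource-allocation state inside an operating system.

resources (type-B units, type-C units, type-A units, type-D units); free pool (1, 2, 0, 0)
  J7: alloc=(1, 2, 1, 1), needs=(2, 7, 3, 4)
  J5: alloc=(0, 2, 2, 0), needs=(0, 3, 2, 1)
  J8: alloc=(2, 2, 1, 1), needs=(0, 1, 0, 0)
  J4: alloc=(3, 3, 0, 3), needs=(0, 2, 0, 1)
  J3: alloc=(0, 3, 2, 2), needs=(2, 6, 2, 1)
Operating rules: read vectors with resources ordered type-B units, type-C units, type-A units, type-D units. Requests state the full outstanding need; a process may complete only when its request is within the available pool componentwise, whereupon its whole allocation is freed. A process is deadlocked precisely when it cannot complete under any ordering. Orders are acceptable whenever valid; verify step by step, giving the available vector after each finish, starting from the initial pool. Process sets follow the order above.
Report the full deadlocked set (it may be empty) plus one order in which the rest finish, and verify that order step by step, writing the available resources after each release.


Deadlocked: J7, J5 and J3.
Key observation: once J8, J4 finish, the pool peaks at (6, 7, 1, 4) — and every remaining process still needs more type-A units than that.
The rest can finish in the order J8, J4. Walking it through:
  pool = (1, 2, 0, 0)
  run J8 (needs (0, 1, 0, 0), free (1, 2, 0, 0)); after release of (2, 2, 1, 1) the pool is (3, 4, 1, 1)
  run J4 (needs (0, 2, 0, 1), free (3, 4, 1, 1)); after release of (3, 3, 0, 3) the pool is (6, 7, 1, 4)
The blocked processes can never fit:
  J7 cannot run: need (2, 7, 3, 4) vs free (6, 7, 1, 4) (insufficient type-A units)
  J5 cannot run: need (0, 3, 2, 1) vs free (6, 7, 1, 4) (insufficient type-A units)
  J3 cannot run: need (2, 6, 2, 1) vs free (6, 7, 1, 4) (insufficient type-A units)


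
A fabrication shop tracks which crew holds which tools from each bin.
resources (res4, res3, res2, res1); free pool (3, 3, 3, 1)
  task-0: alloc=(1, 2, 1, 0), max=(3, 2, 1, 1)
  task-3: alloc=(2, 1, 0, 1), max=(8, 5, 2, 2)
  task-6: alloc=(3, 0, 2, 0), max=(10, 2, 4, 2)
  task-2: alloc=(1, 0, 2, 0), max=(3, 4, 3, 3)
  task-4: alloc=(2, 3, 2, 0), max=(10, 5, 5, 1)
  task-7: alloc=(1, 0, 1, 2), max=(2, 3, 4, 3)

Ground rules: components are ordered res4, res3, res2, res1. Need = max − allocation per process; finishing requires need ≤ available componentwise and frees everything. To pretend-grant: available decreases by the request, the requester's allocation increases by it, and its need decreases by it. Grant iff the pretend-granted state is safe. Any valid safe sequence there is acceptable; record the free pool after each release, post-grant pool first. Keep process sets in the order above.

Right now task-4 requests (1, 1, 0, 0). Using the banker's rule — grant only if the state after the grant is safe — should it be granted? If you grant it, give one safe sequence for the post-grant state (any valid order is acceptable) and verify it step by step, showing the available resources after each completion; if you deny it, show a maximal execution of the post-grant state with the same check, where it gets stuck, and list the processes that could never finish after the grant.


DENY. Granting would leave the state unsafe.
Key observation: after task-0, task-7, task-2 complete, (5, 4, 7, 3) is the best the pool ever gets, yet each leftover process wants more res4.
After a pretend grant, a maximal execution: task-0, task-7, task-2 — then nothing else fits. Walking it through:
  pool = (2, 2, 3, 1)
  run task-0 (needs (2, 0, 0, 1), free (2, 2, 3, 1)); after release of (1, 2, 1, 0) the pool is (3, 4, 4, 1)
  run task-7 (needs (1, 3, 3, 1), free (3, 4, 4, 1)); after release of (1, 0, 1, 2) the pool is (4, 4, 5, 3)
  run task-2 (needs (2, 4, 1, 3), free (4, 4, 5, 3)); after release of (1, 0, 2, 0) the pool is (5, 4, 7, 3)
  blocked: task-3 wants (6, 4, 2, 1), pool (5, 4, 7, 3) — not enough res4
  blocked: task-6 wants (7, 2, 2, 2), pool (5, 4, 7, 3) — not enough res4
  blocked: task-4 wants (7, 1, 3, 1), pool (5, 4, 7, 3) — not enough res4
Had the request been granted, task-3, task-6 and task-4 could never finish.


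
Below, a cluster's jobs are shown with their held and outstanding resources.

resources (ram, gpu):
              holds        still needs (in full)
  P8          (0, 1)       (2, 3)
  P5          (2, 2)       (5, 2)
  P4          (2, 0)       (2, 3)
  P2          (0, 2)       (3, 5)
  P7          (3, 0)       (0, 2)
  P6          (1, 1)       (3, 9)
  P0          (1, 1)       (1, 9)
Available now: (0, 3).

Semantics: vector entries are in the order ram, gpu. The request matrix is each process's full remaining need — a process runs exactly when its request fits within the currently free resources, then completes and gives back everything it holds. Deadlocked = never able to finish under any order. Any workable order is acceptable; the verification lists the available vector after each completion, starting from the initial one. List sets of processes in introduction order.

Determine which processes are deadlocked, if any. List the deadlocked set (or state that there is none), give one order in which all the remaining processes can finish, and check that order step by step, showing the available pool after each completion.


Deadlocked set: P6 and P0.
Key observation: no order helps: past P7, P4, P5, P8, P2, the free pool tops out at (7, 8), below what each blocked process needs in gpu.
The rest can finish in the order P7, P4, P5, P8, P2. Check, step by step:
  pool = (0, 3)
  P7 needs (0, 2) <= (0, 3) -> finishes; pool += (3, 0) = (3, 3)
  P4 needs (2, 3) <= (3, 3) -> finishes; pool += (2, 0) = (5, 3)
  P5 needs (5, 2) <= (5, 3) -> finishes; pool += (2, 2) = (7, 5)
  P8 needs (2, 3) <= (7, 5) -> finishes; pool += (0, 1) = (7, 6)
  P2 needs (3, 5) <= (7, 6) -> finishes; pool += (0, 2) = (7, 8)
The stuck group stays short no matter what:
  P6 still needs (3, 9) but only (7, 8) is free — short on gpu
  P0 still needs (1, 9) but only (7, 8) is free — short on gpu


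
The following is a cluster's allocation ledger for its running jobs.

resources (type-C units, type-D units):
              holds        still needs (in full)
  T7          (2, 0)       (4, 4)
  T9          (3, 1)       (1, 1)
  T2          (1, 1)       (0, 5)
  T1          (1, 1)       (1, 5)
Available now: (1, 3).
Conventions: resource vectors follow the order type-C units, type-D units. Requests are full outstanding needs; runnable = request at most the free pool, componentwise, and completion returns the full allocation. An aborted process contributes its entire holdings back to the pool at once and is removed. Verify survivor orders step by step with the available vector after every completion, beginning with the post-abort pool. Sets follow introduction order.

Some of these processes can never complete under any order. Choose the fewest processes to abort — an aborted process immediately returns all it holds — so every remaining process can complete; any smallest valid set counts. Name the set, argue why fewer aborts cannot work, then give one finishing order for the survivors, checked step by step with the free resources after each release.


Abort T2.
Key observation: T1 had no path to completion before; after the abort of T2 ((1, 1) returned), step 2 is where it fits.
No smaller set exists: with zero aborts the deadlock remains.
Survivors finish in the order: T9, T1, T7. Verifying each step (pool after the aborts first):
  pool = (2, 4)
  T9: need (1, 1) fits (2, 4); releases (3, 1), pool now (5, 5)
  T1: need (1, 5) fits (5, 5); releases (1, 1), pool now (6, 6)
  T7: need (4, 4) fits (6, 6); releases (2, 0), pool now (8, 6)


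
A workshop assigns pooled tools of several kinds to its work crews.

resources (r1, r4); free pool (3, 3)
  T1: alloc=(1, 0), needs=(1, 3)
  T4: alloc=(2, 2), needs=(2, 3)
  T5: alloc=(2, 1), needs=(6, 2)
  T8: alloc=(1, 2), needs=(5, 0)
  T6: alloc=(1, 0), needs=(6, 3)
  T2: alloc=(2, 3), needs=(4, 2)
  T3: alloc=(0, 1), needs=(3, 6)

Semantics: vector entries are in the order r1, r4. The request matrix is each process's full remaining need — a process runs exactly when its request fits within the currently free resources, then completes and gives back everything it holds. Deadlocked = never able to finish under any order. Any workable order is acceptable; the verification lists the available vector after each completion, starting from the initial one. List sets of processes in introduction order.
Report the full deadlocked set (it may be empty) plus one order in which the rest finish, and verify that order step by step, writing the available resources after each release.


The deadlocked set is empty.
Key observation: the pool covers T4 at once, and every later process fits after earlier releases.
The rest can finish in the order T4, T2, T1, T6, T5, T8, T3. Check, step by step:
  pool = (3, 3)
  run T4 (needs (2, 3), free (3, 3)); after release of (2, 2) the pool is (5, 5)
  run T2 (needs (4, 2), free (5, 5)); after release of (2, 3) the pool is (7, 8)
  run T1 (needs (1, 3), free (7, 8)); after release of (1, 0) the pool is (8, 8)
  run T6 (needs (6, 3), free (8, 8)); after release of (1, 0) the pool is (9, 8)
  run T5 (needs (6, 2), free (9, 8)); after release of (2, 1) the pool is (11, 9)
  run T8 (needs (5, 0), free (11, 9)); after release of (1, 2) the pool is (12, 11)
  run T3 (needs (3, 6), free (12, 11)); after release of (0, 1) the pool is (12, 12)


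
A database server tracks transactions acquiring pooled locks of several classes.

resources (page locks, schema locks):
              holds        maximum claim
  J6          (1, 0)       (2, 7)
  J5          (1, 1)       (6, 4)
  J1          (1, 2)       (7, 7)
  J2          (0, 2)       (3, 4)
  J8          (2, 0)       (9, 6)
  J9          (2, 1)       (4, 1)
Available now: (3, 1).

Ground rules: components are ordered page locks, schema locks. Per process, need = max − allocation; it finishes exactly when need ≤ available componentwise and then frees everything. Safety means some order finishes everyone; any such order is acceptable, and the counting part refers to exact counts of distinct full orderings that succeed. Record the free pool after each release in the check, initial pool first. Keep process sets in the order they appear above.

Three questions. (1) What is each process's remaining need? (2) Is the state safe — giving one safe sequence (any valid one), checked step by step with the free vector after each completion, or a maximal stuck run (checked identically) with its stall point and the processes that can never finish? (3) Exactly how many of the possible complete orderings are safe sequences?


(1) Remaining need (order page locks, schema locks):
  J6: (1, 7)
  J5: (5, 3)
  J1: (6, 5)
  J2: (3, 2)
  J8: (7, 6)
  J9: (2, 0)
(2) The state is SAFE; one workable sequence: J9, J2, J5, J1, J8, J6.
Key observation: reading the order forward, J2 is the first process whose need (3, 2) meets the free pool (5, 2) exactly on a resource it requests.
Step-by-step check:
  pool = (3, 1)
  J9 needs (2, 0) <= (3, 1) -> finishes; pool += (2, 1) = (5, 2)
  J2 needs (3, 2) <= (5, 2) -> finishes; pool += (0, 2) = (5, 4)
  J5 needs (5, 3) <= (5, 4) -> finishes; pool += (1, 1) = (6, 5)
  J1 needs (6, 5) <= (6, 5) -> finishes; pool += (1, 2) = (7, 7)
  J8 needs (7, 6) <= (7, 7) -> finishes; pool += (2, 0) = (9, 7)
  J6 needs (1, 7) <= (9, 7) -> finishes; pool += (1, 0) = (10, 7)
(3) Exactly 2 of the possible complete orderings are safe sequences.


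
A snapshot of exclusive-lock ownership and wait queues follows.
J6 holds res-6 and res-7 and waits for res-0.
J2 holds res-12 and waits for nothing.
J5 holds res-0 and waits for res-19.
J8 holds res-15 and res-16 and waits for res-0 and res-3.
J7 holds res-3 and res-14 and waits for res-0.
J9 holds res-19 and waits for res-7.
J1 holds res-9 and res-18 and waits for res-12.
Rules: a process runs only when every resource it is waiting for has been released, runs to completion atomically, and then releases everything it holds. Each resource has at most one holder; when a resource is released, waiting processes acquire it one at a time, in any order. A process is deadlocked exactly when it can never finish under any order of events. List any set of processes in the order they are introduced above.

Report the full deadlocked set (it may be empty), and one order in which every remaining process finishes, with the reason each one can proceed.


The deadlocked set is J6, J5, J8, J7 and J9.
Key observation: the wait chain closes on itself along J6 -> J5 -> J9 -> J6; J8 and J7 wait into the deadlock from upstream.
One completion order for the rest: J2, J1.
Check, step by step:
  J2: no waits; runs immediately, freeing res-12
  J1: everything it awaited (res-12) is free; runs, freeing res-9 and res-18


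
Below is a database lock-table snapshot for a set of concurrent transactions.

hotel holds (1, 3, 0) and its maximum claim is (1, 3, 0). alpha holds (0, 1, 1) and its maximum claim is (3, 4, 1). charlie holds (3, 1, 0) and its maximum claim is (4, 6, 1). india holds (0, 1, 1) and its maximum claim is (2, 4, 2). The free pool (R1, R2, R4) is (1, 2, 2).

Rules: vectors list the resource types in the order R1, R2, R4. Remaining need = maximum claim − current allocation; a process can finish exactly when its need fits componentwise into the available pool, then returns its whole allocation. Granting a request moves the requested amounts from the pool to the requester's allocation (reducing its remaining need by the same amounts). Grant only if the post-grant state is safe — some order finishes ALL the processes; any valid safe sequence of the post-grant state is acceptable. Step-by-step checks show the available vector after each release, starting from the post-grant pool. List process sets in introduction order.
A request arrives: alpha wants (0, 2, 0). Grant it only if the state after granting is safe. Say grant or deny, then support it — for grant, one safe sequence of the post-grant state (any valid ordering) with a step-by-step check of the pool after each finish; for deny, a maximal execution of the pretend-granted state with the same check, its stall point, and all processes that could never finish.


DENY: after the grant no complete ordering would exist.
Key observation: after hotel, india the pool peaks at (2, 4, 3), and each blocked process is short somewhere: alpha on R1; charlie on R2.
Pretend the grant happened; the run hotel, india goes as far as possible. Check, step by step:
  pool = (1, 0, 2)
  hotel: need (0, 0, 0) fits (1, 0, 2); releases (1, 3, 0), pool now (2, 3, 2)
  india: need (2, 3, 1) fits (2, 3, 2); releases (0, 1, 1), pool now (2, 4, 3)
  alpha cannot run: need (3, 1, 0) vs free (2, 4, 3) (insufficient R1)
  charlie cannot run: need (1, 5, 1) vs free (2, 4, 3) (insufficient R2)
Processes that could never finish after the grant: alpha and charlie.


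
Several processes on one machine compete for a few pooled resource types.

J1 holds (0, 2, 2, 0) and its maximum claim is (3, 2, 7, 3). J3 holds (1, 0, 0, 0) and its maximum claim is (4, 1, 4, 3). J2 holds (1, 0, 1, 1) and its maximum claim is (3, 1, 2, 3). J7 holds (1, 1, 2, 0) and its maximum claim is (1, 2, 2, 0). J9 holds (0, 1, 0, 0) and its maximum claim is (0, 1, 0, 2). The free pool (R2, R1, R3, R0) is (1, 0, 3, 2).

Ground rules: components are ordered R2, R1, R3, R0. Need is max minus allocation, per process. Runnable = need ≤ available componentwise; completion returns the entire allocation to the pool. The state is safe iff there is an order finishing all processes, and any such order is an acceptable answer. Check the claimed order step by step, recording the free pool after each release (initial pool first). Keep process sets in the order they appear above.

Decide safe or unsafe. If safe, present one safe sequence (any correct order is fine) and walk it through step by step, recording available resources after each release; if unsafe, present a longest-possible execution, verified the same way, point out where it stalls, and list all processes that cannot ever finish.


SAFE — a valid safe sequence is J9, J7, J2, J1, J3.
Key observation: reading the order forward, J9 is the first process whose need (0, 0, 0, 2) meets the free pool (1, 0, 3, 2) exactly on a resource it requests.
Walking it through:
  pool = (1, 0, 3, 2)
  J9: need (0, 0, 0, 2) fits (1, 0, 3, 2); releases (0, 1, 0, 0), pool now (1, 1, 3, 2)
  J7: need (0, 1, 0, 0) fits (1, 1, 3, 2); releases (1, 1, 2, 0), pool now (2, 2, 5, 2)
  J2: need (2, 1, 1, 2) fits (2, 2, 5, 2); releases (1, 0, 1, 1), pool now (3, 2, 6, 3)
  J1: need (3, 0, 5, 3) fits (3, 2, 6, 3); releases (0, 2, 2, 0), pool now (3, 4, 8, 3)
  J3: need (3, 1, 4, 3) fits (3, 4, 8, 3); releases (1, 0, 0, 0), pool now (4, 4, 8, 3)


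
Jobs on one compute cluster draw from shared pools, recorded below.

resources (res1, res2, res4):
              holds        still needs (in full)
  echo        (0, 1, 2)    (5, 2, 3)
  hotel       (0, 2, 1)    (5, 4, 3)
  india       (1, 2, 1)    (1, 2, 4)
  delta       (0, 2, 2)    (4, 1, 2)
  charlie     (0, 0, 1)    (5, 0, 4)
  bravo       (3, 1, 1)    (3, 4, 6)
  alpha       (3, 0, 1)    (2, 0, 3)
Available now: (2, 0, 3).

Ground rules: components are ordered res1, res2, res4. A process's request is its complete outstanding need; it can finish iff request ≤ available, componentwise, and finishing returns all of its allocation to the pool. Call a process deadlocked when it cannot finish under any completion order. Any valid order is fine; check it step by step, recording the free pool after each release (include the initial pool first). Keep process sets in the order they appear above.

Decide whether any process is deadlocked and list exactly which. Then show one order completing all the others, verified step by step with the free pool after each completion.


The deadlocked set is echo, hotel, india, delta and bravo.
Key observation: alpha, charlie can finish, but then (5, 0, 5) is all there is, and the blocked group's res2 demands exceed it.
The rest can finish in the order alpha, charlie. Walking it through:
  pool = (2, 0, 3)
  alpha needs (2, 0, 3) <= (2, 0, 3) -> finishes; pool += (3, 0, 1) = (5, 0, 4)
  charlie needs (5, 0, 4) <= (5, 0, 4) -> finishes; pool += (0, 0, 1) = (5, 0, 5)
None of the blocked processes ever fits:
  blocked: echo wants (5, 2, 3), pool (5, 0, 5) — not enough res2
  blocked: hotel wants (5, 4, 3), pool (5, 0, 5) — not enough res2
  blocked: india wants (1, 2, 4), pool (5, 0, 5) — not enough res2
  blocked: delta wants (4, 1, 2), pool (5, 0, 5) — not enough res2
  blocked: bravo wants (3, 4, 6), pool (5, 0, 5) — not enough res2 and res4


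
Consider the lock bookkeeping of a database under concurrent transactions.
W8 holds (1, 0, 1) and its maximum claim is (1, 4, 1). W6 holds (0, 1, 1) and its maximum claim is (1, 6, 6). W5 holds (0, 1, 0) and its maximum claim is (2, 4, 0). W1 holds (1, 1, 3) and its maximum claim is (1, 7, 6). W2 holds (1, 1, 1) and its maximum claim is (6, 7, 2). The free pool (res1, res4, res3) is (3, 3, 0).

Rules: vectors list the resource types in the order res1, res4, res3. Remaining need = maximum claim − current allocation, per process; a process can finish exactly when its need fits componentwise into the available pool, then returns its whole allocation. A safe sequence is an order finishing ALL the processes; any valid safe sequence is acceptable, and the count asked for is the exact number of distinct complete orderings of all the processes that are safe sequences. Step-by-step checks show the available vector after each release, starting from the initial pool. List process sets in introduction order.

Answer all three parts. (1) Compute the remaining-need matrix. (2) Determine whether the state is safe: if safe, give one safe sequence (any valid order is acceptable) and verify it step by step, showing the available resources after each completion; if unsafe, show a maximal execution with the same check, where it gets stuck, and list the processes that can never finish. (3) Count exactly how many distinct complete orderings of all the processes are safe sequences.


(1) Remaining need (order res1, res4, res3):
  W8: (0, 4, 0)
  W6: (1, 5, 5)
  W5: (2, 3, 0)
  W1: (0, 6, 3)
  W2: (5, 6, 1)
(2) UNSAFE — no complete ordering exists.
Key observation: the pool after W5, W8 is (4, 4, 1); every surviving request exceeds it in res4, so progress ends there.
A maximal execution: W5, W8 — then nothing else fits. Walking it through:
  pool = (3, 3, 0)
  run W5 (needs (2, 3, 0), free (3, 3, 0)); after release of (0, 1, 0) the pool is (3, 4, 0)
  run W8 (needs (0, 4, 0), free (3, 4, 0)); after release of (1, 0, 1) the pool is (4, 4, 1)
  W6 cannot run: need (1, 5, 5) vs free (4, 4, 1) (insufficient res4 and res3)
  W1 cannot run: need (0, 6, 3) vs free (4, 4, 1) (insufficient res4 and res3)
  W2 cannot run: need (5, 6, 1) vs free (4, 4, 1) (insufficient res1 and res4)
Permanently blocked: W6, W1 and W2.
(3) Precisely 0 of the possible complete orderings are safe sequences.


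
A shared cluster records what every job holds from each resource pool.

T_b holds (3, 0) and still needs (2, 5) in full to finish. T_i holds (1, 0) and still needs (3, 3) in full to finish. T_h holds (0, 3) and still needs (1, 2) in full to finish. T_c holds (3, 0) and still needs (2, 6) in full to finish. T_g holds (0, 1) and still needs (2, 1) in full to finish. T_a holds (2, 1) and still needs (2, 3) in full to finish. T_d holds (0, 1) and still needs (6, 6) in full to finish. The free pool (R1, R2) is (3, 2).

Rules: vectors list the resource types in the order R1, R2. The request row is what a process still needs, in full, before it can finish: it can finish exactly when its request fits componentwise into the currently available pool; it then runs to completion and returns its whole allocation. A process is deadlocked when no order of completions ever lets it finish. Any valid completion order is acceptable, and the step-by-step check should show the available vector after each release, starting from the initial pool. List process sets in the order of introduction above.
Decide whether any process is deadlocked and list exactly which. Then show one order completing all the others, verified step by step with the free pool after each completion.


No process is deadlocked.
Key observation: T_h leads a chain of completions in which each release enables another process.
One completion order for the rest: T_h, T_b, T_g, T_d, T_i, T_c, T_a. Verifying each step:
  pool = (3, 2)
  run T_h (needs (1, 2), free (3, 2)); after release of (0, 3) the pool is (3, 5)
  run T_b (needs (2, 5), free (3, 5)); after release of (3, 0) the pool is (6, 5)
  run T_g (needs (2, 1), free (6, 5)); after release of (0, 1) the pool is (6, 6)
  run T_d (needs (6, 6), free (6, 6)); after release of (0, 1) the pool is (6, 7)
  run T_i (needs (3, 3), free (6, 7)); after release of (1, 0) the pool is (7, 7)
  run T_c (needs (2, 6), free (7, 7)); after release of (3, 0) the pool is (10, 7)
  run T_a (needs (2, 3), free (10, 7)); after release of (2, 1) the pool is (12, 8)


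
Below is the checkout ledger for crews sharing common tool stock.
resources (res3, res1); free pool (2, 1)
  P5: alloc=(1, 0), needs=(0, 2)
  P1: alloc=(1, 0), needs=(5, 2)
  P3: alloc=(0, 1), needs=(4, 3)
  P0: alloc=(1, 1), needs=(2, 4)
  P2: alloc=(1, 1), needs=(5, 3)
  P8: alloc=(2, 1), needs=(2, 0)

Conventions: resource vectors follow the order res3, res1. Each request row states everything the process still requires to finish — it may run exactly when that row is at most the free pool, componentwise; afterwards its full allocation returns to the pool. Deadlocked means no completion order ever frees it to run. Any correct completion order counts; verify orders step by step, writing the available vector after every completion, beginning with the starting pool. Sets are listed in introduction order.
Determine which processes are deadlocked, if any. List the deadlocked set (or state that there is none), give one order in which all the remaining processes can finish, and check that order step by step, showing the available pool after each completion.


Deadlocked set: P3, P0 and P2.
Key observation: no order helps: past P8, P5, P1, the free pool tops out at (6, 2), below what each blocked process needs in res1.
One completion order for the rest: P8, P5, P1. Check, step by step:
  pool = (2, 1)
  run P8 (needs (2, 0), free (2, 1)); after release of (2, 1) the pool is (4, 2)
  run P5 (needs (0, 2), free (4, 2)); after release of (1, 0) the pool is (5, 2)
  run P1 (needs (5, 2), free (5, 2)); after release of (1, 0) the pool is (6, 2)
The stuck group stays short no matter what:
  P3 still needs (4, 3) but only (6, 2) is free — short on res1
  P0 still needs (2, 4) but only (6, 2) is free — short on res1
  P2 still needs (5, 3) but only (6, 2) is free — short on res1
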